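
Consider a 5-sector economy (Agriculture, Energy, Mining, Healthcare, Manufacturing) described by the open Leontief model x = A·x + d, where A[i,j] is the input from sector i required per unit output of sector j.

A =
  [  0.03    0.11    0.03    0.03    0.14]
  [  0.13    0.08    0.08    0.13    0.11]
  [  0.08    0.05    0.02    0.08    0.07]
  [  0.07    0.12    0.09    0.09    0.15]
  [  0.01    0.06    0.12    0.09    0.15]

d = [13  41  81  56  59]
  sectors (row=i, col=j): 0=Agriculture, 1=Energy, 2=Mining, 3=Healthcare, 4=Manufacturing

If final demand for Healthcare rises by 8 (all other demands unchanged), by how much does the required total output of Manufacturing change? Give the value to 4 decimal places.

1.2577

Form M = I − A:
  [  0.97   -0.11   -0.03   -0.03   -0.14]
  [ -0.13    0.92   -0.08   -0.13   -0.11]
  [ -0.08   -0.05    0.98   -0.08   -0.07]
  [ -0.07   -0.12   -0.09    0.91   -0.15]
  [ -0.01   -0.06   -0.12   -0.09    0.85]
Leontief inverse L = M⁻¹:
  [  1.0671    0.1574    0.0801    0.0863    0.2180]
  [  0.1848    1.1590    0.1474    0.2073    0.2292]
  [  0.1108    0.0962    1.0602    0.1244    0.1400]
  [  0.1264    0.1939    0.1598    1.1711    0.2657]
  [  0.0546    0.1178    0.1779    0.1572    1.2431]
Total output x = L · d:
  x_0 = 1.0671·13 + 0.1574·41 + 0.0801·81 + 0.0863·56 + 0.2180·59 = 44.5064
  x_1 = 0.1848·13 + 1.1590·41 + 0.1474·81 + 0.2073·56 + 0.2292·59 = 86.9884
  x_2 = 0.1108·13 + 0.0962·41 + 1.0602·81 + 0.1244·56 + 0.1400·59 = 106.4903
  x_3 = 0.1264·13 + 0.1939·41 + 0.1598·81 + 1.1711·56 + 0.2657·59 = 103.7947
  x_4 = 0.0546·13 + 0.1178·41 + 0.1779·81 + 0.1572·56 + 1.2431·59 = 102.0997
Δx_4 = L[4,3] · Δd_3 = 0.1572 · 8 = 1.2577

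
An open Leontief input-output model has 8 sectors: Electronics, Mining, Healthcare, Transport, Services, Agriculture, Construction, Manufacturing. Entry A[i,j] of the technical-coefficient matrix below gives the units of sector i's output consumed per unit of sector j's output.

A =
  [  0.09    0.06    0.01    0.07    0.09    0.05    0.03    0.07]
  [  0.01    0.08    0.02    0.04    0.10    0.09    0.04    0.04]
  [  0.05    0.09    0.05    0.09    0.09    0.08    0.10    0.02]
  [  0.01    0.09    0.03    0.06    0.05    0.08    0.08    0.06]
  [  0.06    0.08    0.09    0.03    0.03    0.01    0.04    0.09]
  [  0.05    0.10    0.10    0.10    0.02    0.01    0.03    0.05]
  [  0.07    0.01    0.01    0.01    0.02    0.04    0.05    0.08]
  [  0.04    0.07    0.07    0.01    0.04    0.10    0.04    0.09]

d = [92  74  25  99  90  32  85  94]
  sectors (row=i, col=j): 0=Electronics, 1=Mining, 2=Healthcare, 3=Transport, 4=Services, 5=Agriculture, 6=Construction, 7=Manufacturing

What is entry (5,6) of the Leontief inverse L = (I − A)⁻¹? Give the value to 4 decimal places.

Form M = I − A:
  [  0.91   -0.06   -0.01   -0.07   -0.09   -0.05   -0.03   -0.07]
  [ -0.01    0.92   -0.02   -0.04   -0.10   -0.09   -0.04   -0.04]
  [ -0.05   -0.09    0.95   -0.09   -0.09   -0.08   -0.10   -0.02]
  [ -0.01   -0.09   -0.03    0.94   -0.05   -0.08   -0.08   -0.06]
  [ -0.06   -0.08   -0.09   -0.03    0.97   -0.01   -0.04   -0.09]
  [ -0.05   -0.10   -0.10   -0.10   -0.02    0.99   -0.03   -0.05]
  [ -0.07   -0.01   -0.01   -0.01   -0.02   -0.04    0.95   -0.08]
  [ -0.04   -0.07   -0.07   -0.01   -0.04   -0.10   -0.04    0.91]
Leontief inverse L = M⁻¹:
  [  1.1296    0.1224    0.0513    0.1111    0.1366    0.0982    0.0697    0.1258]
  [  0.0426    1.1369    0.0609    0.0774    0.1386    0.1299    0.0757    0.0872]
  [  0.0958    0.1625    1.0971    0.1406    0.1440    0.1356    0.1510    0.0829]
  [  0.0447    0.1489    0.0699    1.0991    0.0923    0.1272    0.1202    0.1107]
  [  0.0958    0.1369    0.1256    0.0682    1.0777    0.0610    0.0809    0.1377]
  [  0.0844    0.1633    0.1360    0.1438    0.0723    1.0656    0.0768    0.0986]
  [  0.0973    0.0452    0.0347    0.0341    0.0470    0.0701    1.0732    0.1153]
  [  0.0786    0.1329    0.1141    0.0540    0.0861    0.1490    0.0810    1.1407]
Total output x = L · d:
  x_0 = 1.1296·92 + 0.1224·74 + 0.0513·25 + 0.1111·99 + 0.1366·90 + 0.0982·32 + 0.0697·85 + 0.1258·94 = 158.4424
  x_1 = 0.0426·92 + 1.1369·74 + 0.0609·25 + 0.0774·99 + 0.1386·90 + 0.1299·32 + 0.0757·85 + 0.0872·94 = 128.5032
  x_2 = 0.0958·92 + 0.1625·74 + 1.0971·25 + 0.1406·99 + 0.1440·90 + 0.1356·32 + 0.1510·85 + 0.0829·94 = 100.1155
  x_3 = 0.0447·92 + 0.1489·74 + 0.0699·25 + 1.0991·99 + 0.0923·90 + 0.1272·32 + 0.1202·85 + 0.1107·94 = 158.6853
  x_4 = 0.0958·92 + 0.1369·74 + 0.1256·25 + 0.0682·99 + 1.0777·90 + 0.0610·32 + 0.0809·85 + 0.1377·94 = 147.5982
  x_5 = 0.0844·92 + 0.1633·74 + 0.1360·25 + 0.1438·99 + 0.0723·90 + 1.0656·32 + 0.0768·85 + 0.0986·94 = 93.8904
  x_6 = 0.0973·92 + 0.0452·74 + 0.0347·25 + 0.0341·99 + 0.0470·90 + 0.0701·32 + 1.0732·85 + 0.1153·94 = 125.0770
  x_7 = 0.0786·92 + 0.1329·74 + 0.1141·25 + 0.0540·99 + 0.0861·90 + 0.1490·32 + 0.0810·85 + 1.1407·94 = 151.8944

L[5,6] = 0.0768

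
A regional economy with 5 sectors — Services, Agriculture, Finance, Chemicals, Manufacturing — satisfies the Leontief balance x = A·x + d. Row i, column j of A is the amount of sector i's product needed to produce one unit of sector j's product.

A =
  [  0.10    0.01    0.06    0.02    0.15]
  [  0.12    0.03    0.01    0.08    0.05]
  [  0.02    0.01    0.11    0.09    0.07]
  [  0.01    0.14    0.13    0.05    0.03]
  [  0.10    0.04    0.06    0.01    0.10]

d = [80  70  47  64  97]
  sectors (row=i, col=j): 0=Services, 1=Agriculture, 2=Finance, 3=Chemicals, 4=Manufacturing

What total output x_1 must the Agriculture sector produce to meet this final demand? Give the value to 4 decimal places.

102.6335

Form M = I − A:
  [  0.90   -0.01   -0.06   -0.02   -0.15]
  [ -0.12    0.97   -0.01   -0.08   -0.05]
  [ -0.02   -0.01    0.89   -0.09   -0.07]
  [ -0.01   -0.14   -0.13    0.95   -0.03]
  [ -0.10   -0.04   -0.06   -0.01    0.90]
Leontief inverse L = M⁻¹:
  [  1.1394    0.0264    0.0961    0.0374    0.2001]
  [  0.1521    1.0506    0.0423    0.0966    0.0902]
  [  0.0426    0.0329    1.1503    0.1137    0.1022]
  [  0.0446    0.1613    0.1675    1.0837    0.0655]
  [  0.1367    0.0536    0.0911    0.0281    1.1449]
Total output x = L · d:
  x_0 = 1.1394·80 + 0.0264·70 + 0.0961·47 + 0.0374·64 + 0.2001·97 = 119.3183
  x_1 = 0.1521·80 + 1.0506·70 + 0.0423·47 + 0.0966·64 + 0.0902·97 = 102.6335
  x_2 = 0.0426·80 + 0.0329·70 + 1.1503·47 + 0.1137·64 + 0.1022·97 = 76.9665
  x_3 = 0.0446·80 + 0.1613·70 + 0.1675·47 + 1.0837·64 + 0.0655·97 = 98.4444
  x_4 = 0.1367·80 + 0.0536·70 + 0.0911·47 + 0.0281·64 + 1.1449·97 = 131.8218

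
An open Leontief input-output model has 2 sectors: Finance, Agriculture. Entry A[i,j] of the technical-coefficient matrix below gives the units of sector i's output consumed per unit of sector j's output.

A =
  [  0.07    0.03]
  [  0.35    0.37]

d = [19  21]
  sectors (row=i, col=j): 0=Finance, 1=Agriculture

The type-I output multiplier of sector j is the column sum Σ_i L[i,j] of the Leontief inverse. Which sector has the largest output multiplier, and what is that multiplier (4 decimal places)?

Form M = I − A:
  [  0.93   -0.03]
  [ -0.35    0.63]
Leontief inverse L = M⁻¹:
  [  1.0949    0.0521]
  [  0.6083    1.6163]
Total output x = L · d:
  x_0 = 1.0949·19 + 0.0521·21 = 21.8978
  x_1 = 0.6083·19 + 1.6163·21 = 45.4988
Output multipliers (column sums of L):
  Finance: 1.7032
  Agriculture: 1.6684

Finance (1.7032)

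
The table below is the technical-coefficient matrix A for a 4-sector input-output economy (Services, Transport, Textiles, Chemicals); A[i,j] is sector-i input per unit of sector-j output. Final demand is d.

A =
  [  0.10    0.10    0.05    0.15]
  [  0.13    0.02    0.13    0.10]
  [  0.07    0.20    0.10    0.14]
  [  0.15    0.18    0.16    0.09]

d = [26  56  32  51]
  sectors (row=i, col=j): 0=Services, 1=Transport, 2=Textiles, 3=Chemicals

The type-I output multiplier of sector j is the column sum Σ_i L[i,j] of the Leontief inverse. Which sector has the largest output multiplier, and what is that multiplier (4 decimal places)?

Form M = I − A:
  [  0.90   -0.10   -0.05   -0.15]
  [ -0.13    0.98   -0.13   -0.10]
  [ -0.07   -0.20    0.90   -0.14]
  [ -0.15   -0.18   -0.16    0.91]
Leontief inverse L = M⁻¹:
  [  1.1893    0.1929    0.1363    0.2382]
  [  0.2092    1.1187    0.2069    0.1893]
  [  0.1809    0.3115    1.2107    0.2503]
  [  0.2692    0.3079    0.2762    1.2196]
Total output x = L · d:
  x_0 = 1.1893·26 + 0.1929·56 + 0.1363·32 + 0.2382·51 = 58.2340
  x_1 = 0.2092·26 + 1.1187·56 + 0.2069·32 + 0.1893·51 = 84.3605
  x_2 = 0.1809·26 + 0.3115·56 + 1.2107·32 + 0.2503·51 = 73.6529
  x_3 = 0.2692·26 + 0.3079·56 + 0.2762·32 + 1.2196·51 = 95.2796
Output multipliers (column sums of L):
  Services: 1.8486
  Transport: 1.9310
  Textiles: 1.8300
  Chemicals: 1.8974

Transport (1.9310)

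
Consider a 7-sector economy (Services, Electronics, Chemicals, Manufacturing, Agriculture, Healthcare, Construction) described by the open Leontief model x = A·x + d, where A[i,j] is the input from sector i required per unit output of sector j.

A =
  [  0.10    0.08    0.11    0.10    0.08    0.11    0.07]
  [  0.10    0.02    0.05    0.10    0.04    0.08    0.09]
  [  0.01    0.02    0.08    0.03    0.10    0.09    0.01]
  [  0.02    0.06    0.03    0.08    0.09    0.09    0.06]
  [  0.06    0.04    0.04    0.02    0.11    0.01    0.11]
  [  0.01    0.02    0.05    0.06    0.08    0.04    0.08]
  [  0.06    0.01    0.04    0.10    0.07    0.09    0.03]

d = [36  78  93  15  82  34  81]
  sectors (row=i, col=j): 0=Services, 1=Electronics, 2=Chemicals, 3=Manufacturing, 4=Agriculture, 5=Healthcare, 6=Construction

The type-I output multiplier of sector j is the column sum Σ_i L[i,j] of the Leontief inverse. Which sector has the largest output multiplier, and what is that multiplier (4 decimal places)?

Form M = I − A:
  [  0.90   -0.08   -0.11   -0.10   -0.08   -0.11   -0.07]
  [ -0.10    0.98   -0.05   -0.10   -0.04   -0.08   -0.09]
  [ -0.01   -0.02    0.92   -0.03   -0.10   -0.09   -0.01]
  [ -0.02   -0.06   -0.03    0.92   -0.09   -0.09   -0.06]
  [ -0.06   -0.04   -0.04   -0.02    0.89   -0.01   -0.11]
  [ -0.01   -0.02   -0.05   -0.06   -0.08    0.96   -0.08]
  [ -0.06   -0.01   -0.04   -0.10   -0.07   -0.09    0.97]
Leontief inverse L = M⁻¹:
  [  1.1537    0.1210    0.1744    0.1760    0.1749    0.1903    0.1427]
  [  0.1401    1.0526    0.0980    0.1601    0.1112    0.1425    0.1430]
  [  0.0325    0.0381    1.1102    0.0604    0.1503    0.1227    0.0482]
  [  0.0543    0.0850    0.0668    1.1286    0.1514    0.1373    0.1108]
  [  0.0983    0.0641    0.0780    0.0662    1.1681    0.0568    0.1551]
  [  0.0357    0.0389    0.0788    0.0965    0.1296    1.0777    0.1165]
  [  0.0902    0.0369    0.0774    0.1451    0.1301    0.1366    1.0766]
Total output x = L · d:
  x_0 = 1.1537·36 + 0.1210·78 + 0.1744·93 + 0.1760·15 + 0.1749·82 + 0.1903·34 + 0.1427·81 = 102.1962
  x_1 = 0.1401·36 + 1.0526·78 + 0.0980·93 + 0.1601·15 + 0.1112·82 + 0.1425·34 + 0.1430·81 = 124.2053
  x_2 = 0.0325·36 + 0.0381·78 + 1.1102·93 + 0.0604·15 + 0.1503·82 + 0.1227·34 + 0.0482·81 = 128.7046
  x_3 = 0.0543·36 + 0.0850·78 + 0.0668·93 + 1.1286·15 + 0.1514·82 + 0.1373·34 + 0.1108·81 = 57.7787
  x_4 = 0.0983·36 + 0.0641·78 + 0.0780·93 + 0.0662·15 + 1.1681·82 + 0.0568·34 + 0.1551·81 = 127.0603
  x_5 = 0.0357·36 + 0.0389·78 + 0.0788·93 + 0.0965·15 + 0.1296·82 + 1.0777·34 + 0.1165·81 = 69.8065
  x_6 = 0.0902·36 + 0.0369·78 + 0.0774·93 + 0.1451·15 + 0.1301·82 + 0.1366·34 + 1.0766·81 = 118.0172
Output multipliers (column sums of L):
  Services: 1.6048
  Electronics: 1.4366
  Chemicals: 1.6836
  Manufacturing: 1.8327
  Agriculture: 2.0155
  Healthcare: 1.8640
  Construction: 1.7930

Agriculture (2.0155)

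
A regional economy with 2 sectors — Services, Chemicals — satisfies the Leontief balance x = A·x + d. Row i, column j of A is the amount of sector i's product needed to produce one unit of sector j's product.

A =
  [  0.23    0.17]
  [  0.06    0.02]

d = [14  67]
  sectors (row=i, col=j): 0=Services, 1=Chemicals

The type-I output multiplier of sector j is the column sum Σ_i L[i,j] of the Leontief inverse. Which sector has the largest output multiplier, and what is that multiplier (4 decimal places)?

Form M = I − A:
  [  0.77   -0.17]
  [ -0.06    0.98]
Leontief inverse L = M⁻¹:
  [  1.3165    0.2284]
  [  0.0806    1.0344]
Total output x = L · d:
  x_0 = 1.3165·14 + 0.2284·67 = 33.7319
  x_1 = 0.0806·14 + 1.0344·67 = 70.4326
Output multipliers (column sums of L):
  Services: 1.3971
  Chemicals: 1.2628

Services (1.3971)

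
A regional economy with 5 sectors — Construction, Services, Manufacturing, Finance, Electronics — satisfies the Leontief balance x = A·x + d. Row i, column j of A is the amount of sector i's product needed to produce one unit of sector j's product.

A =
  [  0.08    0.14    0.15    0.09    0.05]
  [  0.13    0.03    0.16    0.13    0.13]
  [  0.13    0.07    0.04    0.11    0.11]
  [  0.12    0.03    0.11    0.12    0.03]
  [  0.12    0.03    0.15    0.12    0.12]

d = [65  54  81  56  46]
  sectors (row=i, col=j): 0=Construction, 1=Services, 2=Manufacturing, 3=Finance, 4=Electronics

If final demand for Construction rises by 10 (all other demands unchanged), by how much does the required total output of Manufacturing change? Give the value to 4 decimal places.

2.3266

Form M = I − A:
  [  0.92   -0.14   -0.15   -0.09   -0.05]
  [ -0.13    0.97   -0.16   -0.13   -0.13]
  [ -0.13   -0.07    0.96   -0.11   -0.11]
  [ -0.12   -0.03   -0.11    0.88   -0.03]
  [ -0.12   -0.03   -0.15   -0.12    0.88]
Leontief inverse L = M⁻¹:
  [  1.1979    0.2027    0.2660    0.2046    0.1382]
  [  0.2592    1.1040    0.2886    0.2560    0.2226]
  [  0.2327    0.1290    1.1525    0.2119    0.1836]
  [  0.2095    0.0848    0.1994    1.2076    0.0905]
  [  0.2404    0.0988    0.2697    0.2374    1.2064]
Total output x = L · d:
  x_0 = 1.1979·65 + 0.2027·54 + 0.2660·81 + 0.2046·56 + 0.1382·46 = 128.1666
  x_1 = 0.2592·65 + 1.1040·54 + 0.2886·81 + 0.2560·56 + 0.2226·46 = 124.4197
  x_2 = 0.2327·65 + 0.1290·54 + 1.1525·81 + 0.2119·56 + 0.1836·46 = 135.7516
  x_3 = 0.2095·65 + 0.0848·54 + 0.1994·81 + 1.2076·56 + 0.0905·46 = 106.1288
  x_4 = 0.2404·65 + 0.0988·54 + 0.2697·81 + 0.2374·56 + 1.2064·46 = 111.6032
Δx_2 = L[2,0] · Δd_0 = 0.2327 · 10 = 2.3266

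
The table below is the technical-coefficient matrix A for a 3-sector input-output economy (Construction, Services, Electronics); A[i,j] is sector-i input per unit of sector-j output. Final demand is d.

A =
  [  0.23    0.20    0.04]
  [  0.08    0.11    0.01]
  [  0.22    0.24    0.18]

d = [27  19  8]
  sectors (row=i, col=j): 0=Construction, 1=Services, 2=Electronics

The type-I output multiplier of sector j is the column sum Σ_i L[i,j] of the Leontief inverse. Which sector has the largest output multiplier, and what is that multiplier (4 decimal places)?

Services (1.9054)

Form M = I − A:
  [  0.77   -0.20   -0.04]
  [ -0.08    0.89   -0.01]
  [ -0.22   -0.24    0.82]
Leontief inverse L = M⁻¹:
  [  1.3522    0.3227    0.0699]
  [  0.1260    1.1574    0.0203]
  [  0.3997    0.4253    1.2442]
Total output x = L · d:
  x_0 = 1.3522·27 + 0.3227·19 + 0.0699·8 = 43.2001
  x_1 = 0.1260·27 + 1.1574·19 + 0.0203·8 = 25.5554
  x_2 = 0.3997·27 + 0.4253·19 + 1.2442·8 = 28.8260
Output multipliers (column sums of L):
  Construction: 1.8779
  Services: 1.9054
  Electronics: 1.3344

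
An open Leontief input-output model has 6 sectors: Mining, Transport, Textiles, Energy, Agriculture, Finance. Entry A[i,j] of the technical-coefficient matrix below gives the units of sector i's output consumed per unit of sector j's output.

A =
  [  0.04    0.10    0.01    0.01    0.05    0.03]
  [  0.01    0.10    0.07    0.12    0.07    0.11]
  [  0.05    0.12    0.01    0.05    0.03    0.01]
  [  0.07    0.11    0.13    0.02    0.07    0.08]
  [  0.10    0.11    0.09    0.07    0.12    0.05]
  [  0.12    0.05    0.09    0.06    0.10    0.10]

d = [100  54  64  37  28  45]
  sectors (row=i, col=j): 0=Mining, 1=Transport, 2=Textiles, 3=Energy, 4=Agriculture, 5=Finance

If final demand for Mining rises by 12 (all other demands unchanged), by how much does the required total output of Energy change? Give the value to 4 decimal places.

Form M = I − A:
  [  0.96   -0.10   -0.01   -0.01   -0.05   -0.03]
  [ -0.01    0.90   -0.07   -0.12   -0.07   -0.11]
  [ -0.05   -0.12    0.99   -0.05   -0.03   -0.01]
  [ -0.07   -0.11   -0.13    0.98   -0.07   -0.08]
  [ -0.10   -0.11   -0.09   -0.07    0.88   -0.05]
  [ -0.12   -0.05   -0.09   -0.06   -0.10    0.90]
Leontief inverse L = M⁻¹:
  [  1.0645    0.1420    0.0392    0.0400    0.0833    0.0614]
  [  0.0675    1.1838    0.1350    0.1727    0.1358    0.1713]
  [  0.0745    0.1679    1.0435    0.0820    0.0649    0.0455]
  [  0.1193    0.1911    0.1790    1.0714    0.1283    0.1317]
  [  0.1566    0.2043    0.1506    0.1259    1.1891    0.1091]
  [  0.1785    0.1369    0.1457    0.1085    0.1658    1.1543]
Total output x = L · d:
  x_0 = 1.0645·100 + 0.1420·54 + 0.0392·64 + 0.0400·37 + 0.0833·28 + 0.0614·45 = 123.1956
  x_1 = 0.0675·100 + 1.1838·54 + 0.1350·64 + 0.1727·37 + 0.1358·28 + 0.1713·45 = 97.2236
  x_2 = 0.0745·100 + 0.1679·54 + 1.0435·64 + 0.0820·37 + 0.0649·28 + 0.0455·45 = 90.1991
  x_3 = 0.1193·100 + 0.1911·54 + 0.1790·64 + 1.0714·37 + 0.1283·28 + 0.1317·45 = 82.8586
  x_4 = 0.1566·100 + 0.2043·54 + 0.1506·64 + 0.1259·37 + 1.1891·28 + 0.1091·45 = 79.1940
  x_5 = 0.1785·100 + 0.1369·54 + 0.1457·64 + 0.1085·37 + 0.1658·28 + 1.1543·45 = 95.1705
Δx_3 = L[3,0] · Δd_0 = 0.1193 · 12 = 1.4311

1.4311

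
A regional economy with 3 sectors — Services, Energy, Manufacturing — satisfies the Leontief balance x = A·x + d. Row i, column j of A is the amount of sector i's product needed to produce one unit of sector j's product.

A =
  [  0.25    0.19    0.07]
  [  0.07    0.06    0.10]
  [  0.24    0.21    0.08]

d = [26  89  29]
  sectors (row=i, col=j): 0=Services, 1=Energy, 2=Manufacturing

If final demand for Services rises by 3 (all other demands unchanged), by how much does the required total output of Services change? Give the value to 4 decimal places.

Form M = I − A:
  [  0.75   -0.19   -0.07]
  [ -0.07    0.94   -0.10]
  [ -0.24   -0.21    0.92]
Leontief inverse L = M⁻¹:
  [  1.4081    0.3162    0.1415]
  [  0.1475    1.1234    0.1333]
  [  0.4010    0.3389    1.1543]
Total output x = L · d:
  x_0 = 1.4081·26 + 0.3162·89 + 0.1415·29 = 68.8605
  x_1 = 0.1475·26 + 1.1234·89 + 0.1333·29 = 107.6882
  x_2 = 0.4010·26 + 0.3389·89 + 1.1543·29 = 74.0663
Δx_0 = L[0,0] · Δd_0 = 1.4081 · 3 = 4.2244

4.2244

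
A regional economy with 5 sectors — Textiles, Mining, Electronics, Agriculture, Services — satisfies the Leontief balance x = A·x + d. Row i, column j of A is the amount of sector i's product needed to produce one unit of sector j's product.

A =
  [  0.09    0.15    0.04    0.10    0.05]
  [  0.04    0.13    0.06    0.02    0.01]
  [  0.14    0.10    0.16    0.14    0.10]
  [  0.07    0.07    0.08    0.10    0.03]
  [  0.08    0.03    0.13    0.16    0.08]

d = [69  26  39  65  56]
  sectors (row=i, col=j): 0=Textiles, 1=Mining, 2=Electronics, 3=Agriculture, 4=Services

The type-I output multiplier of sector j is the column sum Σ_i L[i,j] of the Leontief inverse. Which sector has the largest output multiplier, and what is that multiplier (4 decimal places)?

Agriculture (1.8862)

Form M = I − A:
  [  0.91   -0.15   -0.04   -0.10   -0.05]
  [ -0.04    0.87   -0.06   -0.02   -0.01]
  [ -0.14   -0.10    0.84   -0.14   -0.10]
  [ -0.07   -0.07   -0.08    0.90   -0.03]
  [ -0.08   -0.03   -0.13   -0.16    0.92]
Leontief inverse L = M⁻¹:
  [  1.1434    0.2242    0.0983    0.1616    0.0805]
  [  0.0736    1.1787    0.0974    0.0547    0.0292]
  [  0.2381    0.2129    1.2664    0.2569    0.1613]
  [  0.1210    0.1317    0.1349    1.1592    0.0605]
  [  0.1565    0.1109    0.2141    0.2537    1.1282]
Total output x = L · d:
  x_0 = 1.1434·69 + 0.2242·26 + 0.0983·39 + 0.1616·65 + 0.0805·56 = 103.5753
  x_1 = 0.0736·69 + 1.1787·26 + 0.0974·39 + 0.0547·65 + 0.0292·56 = 44.7135
  x_2 = 0.2381·69 + 0.2129·26 + 1.2664·39 + 0.2569·65 + 0.1613·56 = 97.0851
  x_3 = 0.1210·69 + 0.1317·26 + 0.1349·39 + 1.1592·65 + 0.0605·56 = 95.7759
  x_4 = 0.1565·69 + 0.1109·26 + 0.2141·39 + 0.2537·65 + 1.1282·56 = 101.7094
Output multipliers (column sums of L):
  Textiles: 1.7327
  Mining: 1.8585
  Electronics: 1.8113
  Agriculture: 1.8862
  Services: 1.4597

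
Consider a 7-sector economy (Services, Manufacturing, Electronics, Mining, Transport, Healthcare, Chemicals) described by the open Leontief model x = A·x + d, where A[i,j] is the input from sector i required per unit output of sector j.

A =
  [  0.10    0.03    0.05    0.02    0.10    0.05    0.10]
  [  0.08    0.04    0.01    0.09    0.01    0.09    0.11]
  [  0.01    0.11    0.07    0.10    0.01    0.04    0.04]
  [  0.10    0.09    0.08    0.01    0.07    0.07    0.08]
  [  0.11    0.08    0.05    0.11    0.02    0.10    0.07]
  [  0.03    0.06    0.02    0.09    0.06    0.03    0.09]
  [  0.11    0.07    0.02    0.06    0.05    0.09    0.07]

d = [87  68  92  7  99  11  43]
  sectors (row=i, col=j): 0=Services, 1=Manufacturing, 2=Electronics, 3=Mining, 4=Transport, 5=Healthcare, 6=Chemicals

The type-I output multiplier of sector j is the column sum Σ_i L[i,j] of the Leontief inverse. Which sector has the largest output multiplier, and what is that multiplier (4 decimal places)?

Chemicals (2.0352)

Form M = I − A:
  [  0.90   -0.03   -0.05   -0.02   -0.10   -0.05   -0.10]
  [ -0.08    0.96   -0.01   -0.09   -0.01   -0.09   -0.11]
  [ -0.01   -0.11    0.93   -0.10   -0.01   -0.04   -0.04]
  [ -0.10   -0.09   -0.08    0.99   -0.07   -0.07   -0.08]
  [ -0.11   -0.08   -0.05   -0.11    0.98   -0.10   -0.07]
  [ -0.03   -0.06   -0.02   -0.09   -0.06    0.97   -0.09]
  [ -0.11   -0.07   -0.02   -0.06   -0.05   -0.09    0.93]
Leontief inverse L = M⁻¹:
  [  1.1691    0.0838    0.0837    0.0752    0.1414    0.1070    0.1667]
  [  0.1452    1.0898    0.0409    0.1356    0.0537    0.1419    0.1757]
  [  0.0617    0.1571    1.0988    0.1446    0.0397    0.0865    0.0963]
  [  0.1705    0.1478    0.1152    1.0723    0.1125    0.1305    0.1541]
  [  0.1875    0.1427    0.0906    0.1691    1.0718    0.1634    0.1520]
  [  0.0906    0.1072    0.0490    0.1342    0.0941    1.0807    0.1477]
  [  0.1804    0.1229    0.0537    0.1135    0.0956    0.1470    1.1427]
Total output x = L · d:
  x_0 = 1.1691·87 + 0.0838·68 + 0.0837·92 + 0.0752·7 + 0.1414·99 + 0.1070·11 + 0.1667·43 = 137.9823
  x_1 = 0.1452·87 + 1.0898·68 + 0.0409·92 + 0.1356·7 + 0.0537·99 + 0.1419·11 + 0.1757·43 = 105.8782
  x_2 = 0.0617·87 + 0.1571·68 + 1.0988·92 + 0.1446·7 + 0.0397·99 + 0.0865·11 + 0.0963·43 = 127.1746
  x_3 = 0.1705·87 + 0.1478·68 + 0.1152·92 + 1.0723·7 + 0.1125·99 + 0.1305·11 + 0.1541·43 = 62.1929
  x_4 = 0.1875·87 + 0.1427·68 + 0.0906·92 + 0.1691·7 + 1.0718·99 + 0.1634·11 + 0.1520·43 = 149.9651
  x_5 = 0.0906·87 + 0.1072·68 + 0.0490·92 + 0.1342·7 + 0.0941·99 + 1.0807·11 + 0.1477·43 = 48.1761
  x_6 = 0.1804·87 + 0.1229·68 + 0.0537·92 + 0.1135·7 + 0.0956·99 + 0.1470·11 + 1.1427·43 = 89.9986
Output multipliers (column sums of L):
  Services: 2.0049
  Manufacturing: 1.8513
  Electronics: 1.5318
  Mining: 1.8446
  Transport: 1.6088
  Healthcare: 1.8570
  Chemicals: 2.0352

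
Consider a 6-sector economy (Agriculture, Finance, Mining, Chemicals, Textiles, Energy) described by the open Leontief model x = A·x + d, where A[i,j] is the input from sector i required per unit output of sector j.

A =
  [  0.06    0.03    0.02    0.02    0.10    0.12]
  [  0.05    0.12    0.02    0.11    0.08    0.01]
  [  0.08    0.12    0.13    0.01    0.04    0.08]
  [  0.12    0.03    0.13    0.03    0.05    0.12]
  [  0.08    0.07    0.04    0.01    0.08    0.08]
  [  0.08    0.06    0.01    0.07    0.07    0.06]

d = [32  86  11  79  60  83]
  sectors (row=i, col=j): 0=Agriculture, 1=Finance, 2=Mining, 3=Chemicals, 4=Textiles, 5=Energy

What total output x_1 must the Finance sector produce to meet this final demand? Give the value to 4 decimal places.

127.7491

Form M = I − A:
  [  0.94   -0.03   -0.02   -0.02   -0.10   -0.12]
  [ -0.05    0.88   -0.02   -0.11   -0.08   -0.01]
  [ -0.08   -0.12    0.87   -0.01   -0.04   -0.08]
  [ -0.12   -0.03   -0.13    0.97   -0.05   -0.12]
  [ -0.08   -0.07   -0.04   -0.01    0.92   -0.08]
  [ -0.08   -0.06   -0.01   -0.07   -0.07    0.94]
Leontief inverse L = M⁻¹:
  [  1.1025    0.0672    0.0419    0.0440    0.1423    0.1628]
  [  0.1006    1.1664    0.0566    0.1405    0.1269    0.0588]
  [  0.1343    0.1821    1.1694    0.0460    0.0939    0.1325]
  [  0.1792    0.0865    0.1715    1.0605    0.1060    0.1828]
  [  0.1221    0.1119    0.0639    0.0363    1.1240    0.1225]
  [  0.1241    0.0969    0.0372    0.0949    0.1128    1.1056]
Total output x = L · d:
  x_0 = 1.1025·32 + 0.0672·86 + 0.0419·11 + 0.0440·79 + 0.1423·60 + 0.1628·83 = 67.0440
  x_1 = 0.1006·32 + 1.1664·86 + 0.0566·11 + 0.1405·79 + 0.1269·60 + 0.0588·83 = 127.7491
  x_2 = 0.1343·32 + 0.1821·86 + 1.1694·11 + 0.0460·79 + 0.0939·60 + 0.1325·83 = 53.0858
  x_3 = 0.1792·32 + 0.0865·86 + 0.1715·11 + 1.0605·79 + 0.1060·60 + 0.1828·83 = 120.3743
  x_4 = 0.1221·32 + 0.1119·86 + 0.0639·11 + 0.0363·79 + 1.1240·60 + 0.1225·83 = 94.7090
  x_5 = 0.1241·32 + 0.0969·86 + 0.0372·11 + 0.0949·79 + 0.1128·60 + 1.1056·83 = 118.7395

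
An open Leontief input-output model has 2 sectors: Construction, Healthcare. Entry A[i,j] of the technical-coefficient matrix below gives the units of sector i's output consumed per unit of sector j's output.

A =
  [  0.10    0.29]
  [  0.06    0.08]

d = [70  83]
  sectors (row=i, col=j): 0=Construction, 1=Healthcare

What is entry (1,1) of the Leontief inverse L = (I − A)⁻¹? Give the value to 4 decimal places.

L[1,1] = 1.1103

Form M = I − A:
  [  0.90   -0.29]
  [ -0.06    0.92]
Leontief inverse L = M⁻¹:
  [  1.1350    0.3578]
  [  0.0740    1.1103]
Total output x = L · d:
  x_0 = 1.1350·70 + 0.3578·83 = 109.1414
  x_1 = 0.0740·70 + 1.1103·83 = 97.3353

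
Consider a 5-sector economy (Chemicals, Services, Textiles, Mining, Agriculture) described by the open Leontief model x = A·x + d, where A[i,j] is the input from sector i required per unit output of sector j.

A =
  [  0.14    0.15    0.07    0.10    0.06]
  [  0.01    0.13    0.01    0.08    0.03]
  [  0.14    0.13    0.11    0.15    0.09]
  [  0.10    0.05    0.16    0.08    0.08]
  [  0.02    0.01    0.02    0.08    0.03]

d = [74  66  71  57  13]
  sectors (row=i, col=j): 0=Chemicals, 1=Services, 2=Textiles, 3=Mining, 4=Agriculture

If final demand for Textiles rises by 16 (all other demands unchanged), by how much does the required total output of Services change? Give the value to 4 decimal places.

0.6054

Form M = I − A:
  [  0.86   -0.15   -0.07   -0.10   -0.06]
  [ -0.01    0.87   -0.01   -0.08   -0.03]
  [ -0.14   -0.13    0.89   -0.15   -0.09]
  [ -0.10   -0.05   -0.16    0.92   -0.08]
  [ -0.02   -0.01   -0.02   -0.08    0.97]
Leontief inverse L = M⁻¹:
  [  1.2113    0.2406    0.1335    0.1839    0.1099]
  [  0.0344    1.1683    0.0378    0.1160    0.0513]
  [  0.2300    0.2343    1.1933    0.2532    0.1531]
  [  0.1774    0.1332    0.2281    1.1665    0.1325]
  [  0.0447    0.0328    0.0466    0.1064    1.0478]
Total output x = L · d:
  x_0 = 1.2113·74 + 0.2406·66 + 0.1335·71 + 0.1839·57 + 0.1099·13 = 126.9048
  x_1 = 0.0344·74 + 1.1683·66 + 0.0378·71 + 0.1160·57 + 0.0513·13 = 89.6164
  x_2 = 0.2300·74 + 0.2343·66 + 1.1933·71 + 0.2532·57 + 0.1531·13 = 133.6285
  x_3 = 0.1774·74 + 0.1332·66 + 0.2281·71 + 1.1665·57 + 0.1325·13 = 106.3362
  x_4 = 0.0447·74 + 0.0328·66 + 0.0466·71 + 0.1064·57 + 1.0478·13 = 28.4678
Δx_1 = L[1,2] · Δd_2 = 0.0378 · 16 = 0.6054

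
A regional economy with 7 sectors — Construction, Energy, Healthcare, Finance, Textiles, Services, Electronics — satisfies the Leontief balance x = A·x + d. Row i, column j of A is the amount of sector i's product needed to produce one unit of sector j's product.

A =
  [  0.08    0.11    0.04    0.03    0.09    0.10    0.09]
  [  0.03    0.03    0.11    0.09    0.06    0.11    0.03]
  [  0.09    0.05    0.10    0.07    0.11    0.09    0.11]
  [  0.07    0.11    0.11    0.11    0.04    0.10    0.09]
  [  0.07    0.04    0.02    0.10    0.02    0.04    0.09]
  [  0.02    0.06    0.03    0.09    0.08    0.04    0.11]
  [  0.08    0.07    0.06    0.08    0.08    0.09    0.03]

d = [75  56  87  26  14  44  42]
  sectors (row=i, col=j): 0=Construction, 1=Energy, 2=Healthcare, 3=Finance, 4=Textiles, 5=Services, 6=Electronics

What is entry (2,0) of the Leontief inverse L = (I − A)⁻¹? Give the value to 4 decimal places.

L[2,0] = 0.1703

Form M = I − A:
  [  0.92   -0.11   -0.04   -0.03   -0.09   -0.10   -0.09]
  [ -0.03    0.97   -0.11   -0.09   -0.06   -0.11   -0.03]
  [ -0.09   -0.05    0.90   -0.07   -0.11   -0.09   -0.11]
  [ -0.07   -0.11   -0.11    0.89   -0.04   -0.10   -0.09]
  [ -0.07   -0.04   -0.02   -0.10    0.98   -0.04   -0.09]
  [ -0.02   -0.06   -0.03   -0.09   -0.08    0.96   -0.11]
  [ -0.08   -0.07   -0.06   -0.08   -0.08   -0.09    0.97]
Leontief inverse L = M⁻¹:
  [  1.1435    0.1790    0.1082    0.1174    0.1619    0.1847    0.1708]
  [  0.0888    1.0938    0.1747    0.1700    0.1257    0.1842    0.1102]
  [  0.1703    0.1346    1.1808    0.1723    0.1960    0.1896    0.2096]
  [  0.1500    0.1975    0.2022    1.2174    0.1308    0.2074    0.1916]
  [  0.1200    0.0978    0.0748    0.1647    1.0735    0.1066    0.1496]
  [  0.0749    0.1187    0.0897    0.1649    0.1359    1.1107    0.1746]
  [  0.1405    0.1374    0.1257    0.1619    0.1465    0.1692    1.1103]
Total output x = L · d:
  x_0 = 1.1435·75 + 0.1790·56 + 0.1082·87 + 0.1174·26 + 0.1619·14 + 0.1847·44 + 0.1708·42 = 125.8180
  x_1 = 0.0888·75 + 1.0938·56 + 0.1747·87 + 0.1700·26 + 0.1257·14 + 0.1842·44 + 0.1102·42 = 102.0330
  x_2 = 0.1703·75 + 0.1346·56 + 1.1808·87 + 0.1723·26 + 0.1960·14 + 0.1896·44 + 0.2096·42 = 147.4123
  x_3 = 0.1500·75 + 0.1975·56 + 0.2022·87 + 1.2174·26 + 0.1308·14 + 0.2074·44 + 0.1916·42 = 90.5598
  x_4 = 0.1200·75 + 0.0978·56 + 0.0748·87 + 0.1647·26 + 1.0735·14 + 0.1066·44 + 0.1496·42 = 51.2720
  x_5 = 0.0749·75 + 0.1187·56 + 0.0897·87 + 0.1649·26 + 0.1359·14 + 1.1107·44 + 0.1746·42 = 82.4567
  x_6 = 0.1405·75 + 0.1374·56 + 0.1257·87 + 0.1619·26 + 0.1465·14 + 0.1692·44 + 1.1103·42 = 89.5053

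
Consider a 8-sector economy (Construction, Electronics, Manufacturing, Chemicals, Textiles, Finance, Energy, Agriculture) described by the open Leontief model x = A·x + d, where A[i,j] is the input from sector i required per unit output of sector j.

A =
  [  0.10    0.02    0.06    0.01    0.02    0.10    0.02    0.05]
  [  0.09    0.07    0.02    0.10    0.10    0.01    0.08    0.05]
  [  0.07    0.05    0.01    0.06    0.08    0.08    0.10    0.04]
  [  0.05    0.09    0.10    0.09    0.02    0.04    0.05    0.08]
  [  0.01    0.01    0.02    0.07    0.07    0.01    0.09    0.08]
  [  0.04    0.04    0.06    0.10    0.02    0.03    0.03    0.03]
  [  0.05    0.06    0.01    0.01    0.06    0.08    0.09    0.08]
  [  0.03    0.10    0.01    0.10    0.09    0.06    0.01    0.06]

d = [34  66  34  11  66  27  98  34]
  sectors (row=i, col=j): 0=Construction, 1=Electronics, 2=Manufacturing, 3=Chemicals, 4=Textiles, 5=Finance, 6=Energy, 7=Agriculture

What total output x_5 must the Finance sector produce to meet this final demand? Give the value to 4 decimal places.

Form M = I − A:
  [  0.90   -0.02   -0.06   -0.01   -0.02   -0.10   -0.02   -0.05]
  [ -0.09    0.93   -0.02   -0.10   -0.10   -0.01   -0.08   -0.05]
  [ -0.07   -0.05    0.99   -0.06   -0.08   -0.08   -0.10   -0.04]
  [ -0.05   -0.09   -0.10    0.91   -0.02   -0.04   -0.05   -0.08]
  [ -0.01   -0.01   -0.02   -0.07    0.93   -0.01   -0.09   -0.08]
  [ -0.04   -0.04   -0.06   -0.10   -0.02    0.97   -0.03   -0.03]
  [ -0.05   -0.06   -0.01   -0.01   -0.06   -0.08    0.91   -0.08]
  [ -0.03   -0.10   -0.01   -0.10   -0.09   -0.06   -0.01    0.94]
Leontief inverse L = M⁻¹:
  [  1.1386    0.0533    0.0863    0.0532    0.0534    0.1374    0.0529    0.0850]
  [  0.1408    1.1213    0.0563    0.1599    0.1524    0.0568    0.1348    0.1094]
  [  0.1154    0.0961    1.0432    0.1157    0.1263    0.1231    0.1495    0.0929]
  [  0.1048    0.1476    0.1356    1.1570    0.0766    0.0891    0.1058    0.1360]
  [  0.0400    0.0494    0.0424    0.1135    1.1086    0.0424    0.1285    0.1229]
  [  0.0766    0.0784    0.0877    0.1446    0.0546    1.0632    0.0674    0.0686]
  [  0.0901    0.1027    0.0358    0.0620    0.1052    0.1182    1.1330    0.1262]
  [  0.0734    0.1485    0.0443    0.1638    0.1382    0.0944    0.0575    1.1111]
Total output x = L · d:
  x_0 = 1.1386·34 + 0.0533·66 + 0.0863·34 + 0.0532·11 + 0.0534·66 + 0.1374·27 + 0.0529·98 + 0.0850·34 = 61.0501
  x_1 = 0.1408·34 + 1.1213·66 + 0.0563·34 + 0.1599·11 + 0.1524·66 + 0.0568·27 + 0.1348·98 + 0.1094·34 = 110.9886
  x_2 = 0.1154·34 + 0.0961·66 + 1.0432·34 + 0.1157·11 + 0.1263·66 + 0.1231·27 + 0.1495·98 + 0.0929·34 = 76.4800
  x_3 = 0.1048·34 + 0.1476·66 + 0.1356·34 + 1.1570·11 + 0.0766·66 + 0.0891·27 + 0.1058·98 + 0.1360·34 = 53.0948
  x_4 = 0.0400·34 + 0.0494·66 + 0.0424·34 + 0.1135·11 + 1.1086·66 + 0.0424·27 + 0.1285·98 + 0.1229·34 = 98.3934
  x_5 = 0.0766·34 + 0.0784·66 + 0.0877·34 + 0.1446·11 + 0.0546·66 + 1.0632·27 + 0.0674·98 + 0.0686·34 = 53.5922
  x_6 = 0.0901·34 + 0.1027·66 + 0.0358·34 + 0.0620·11 + 0.1052·66 + 0.1182·27 + 1.1330·98 + 0.1262·34 = 137.2018
  x_7 = 0.0734·34 + 0.1485·66 + 0.0443·34 + 0.1638·11 + 0.1382·66 + 0.0944·27 + 0.0575·98 + 1.1111·34 = 70.6889

53.5922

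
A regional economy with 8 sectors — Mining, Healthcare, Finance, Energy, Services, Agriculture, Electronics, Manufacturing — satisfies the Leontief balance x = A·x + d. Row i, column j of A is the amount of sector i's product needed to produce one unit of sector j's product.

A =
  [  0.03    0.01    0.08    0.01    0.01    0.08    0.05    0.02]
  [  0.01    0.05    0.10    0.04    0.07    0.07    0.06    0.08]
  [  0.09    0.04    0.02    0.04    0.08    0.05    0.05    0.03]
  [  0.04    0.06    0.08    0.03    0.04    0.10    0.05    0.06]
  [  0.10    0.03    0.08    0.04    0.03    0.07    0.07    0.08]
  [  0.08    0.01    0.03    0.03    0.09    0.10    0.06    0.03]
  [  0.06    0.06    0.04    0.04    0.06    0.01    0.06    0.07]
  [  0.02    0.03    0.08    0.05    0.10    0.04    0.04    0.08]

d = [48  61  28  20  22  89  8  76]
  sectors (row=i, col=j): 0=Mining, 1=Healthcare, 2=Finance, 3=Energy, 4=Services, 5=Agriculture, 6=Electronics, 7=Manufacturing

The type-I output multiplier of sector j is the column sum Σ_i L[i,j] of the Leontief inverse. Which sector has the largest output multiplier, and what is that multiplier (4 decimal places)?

Agriculture (1.8942)

Form M = I − A:
  [  0.97   -0.01   -0.08   -0.01   -0.01   -0.08   -0.05   -0.02]
  [ -0.01    0.95   -0.10   -0.04   -0.07   -0.07   -0.06   -0.08]
  [ -0.09   -0.04    0.98   -0.04   -0.08   -0.05   -0.05   -0.03]
  [ -0.04   -0.06   -0.08    0.97   -0.04   -0.10   -0.05   -0.06]
  [ -0.10   -0.03   -0.08   -0.04    0.97   -0.07   -0.07   -0.08]
  [ -0.08   -0.01   -0.03   -0.03   -0.09    0.90   -0.06   -0.03]
  [ -0.06   -0.06   -0.04   -0.04   -0.06   -0.01    0.94   -0.07]
  [ -0.02   -0.03   -0.08   -0.05   -0.10   -0.04   -0.04    0.92]
Leontief inverse L = M⁻¹:
  [  1.0613    0.0261    0.1051    0.0270    0.0422    0.1113    0.0772    0.0437]
  [  0.0601    1.0800    0.1496    0.0712    0.1249    0.1221    0.1064    0.1277]
  [  0.1288    0.0625    1.0640    0.0627    0.1174    0.0955    0.0885    0.0671]
  [  0.0862    0.0868    0.1266    1.0583    0.0917    0.1518    0.0940    0.1026]
  [  0.1469    0.0581    0.1305    0.0689    1.0816    0.1234    0.1158    0.1239]
  [  0.1255    0.0327    0.0737    0.0544    0.1319    1.1494    0.1017    0.0682]
  [  0.0964    0.0853    0.0855    0.0648    0.1010    0.0521    1.0980    0.1106]
  [  0.0665    0.0574    0.1277    0.0785    0.1479    0.0886    0.0827    1.1247]
Total output x = L · d:
  x_0 = 1.0613·48 + 0.0261·61 + 0.1051·28 + 0.0270·20 + 0.0422·22 + 0.1113·89 + 0.0772·8 + 0.0437·76 = 70.7829
  x_1 = 0.0601·48 + 1.0800·61 + 0.1496·28 + 0.0712·20 + 0.1249·22 + 0.1221·89 + 0.1064·8 + 0.1277·76 = 98.5586
  x_2 = 0.1288·48 + 0.0625·61 + 1.0640·28 + 0.0627·20 + 0.1174·22 + 0.0955·89 + 0.0885·8 + 0.0671·76 = 57.9298
  x_3 = 0.0862·48 + 0.0868·61 + 0.1266·28 + 1.0583·20 + 0.0917·22 + 0.1518·89 + 0.0940·8 + 0.1026·76 = 58.2174
  x_4 = 0.1469·48 + 0.0581·61 + 0.1305·28 + 0.0689·20 + 1.0816·22 + 0.1234·89 + 0.1158·8 + 0.1239·76 = 60.7451
  x_5 = 0.1255·48 + 0.0327·61 + 0.0737·28 + 0.0544·20 + 0.1319·22 + 1.1494·89 + 0.1017·8 + 0.0682·76 = 122.3637
  x_6 = 0.0964·48 + 0.0853·61 + 0.0855·28 + 0.0648·20 + 0.1010·22 + 0.0521·89 + 1.0980·8 + 0.1106·76 = 37.5671
  x_7 = 0.0665·48 + 0.0574·61 + 0.1277·28 + 0.0785·20 + 0.1479·22 + 0.0886·89 + 0.0827·8 + 1.1247·76 = 109.1189
Output multipliers (column sums of L):
  Mining: 1.7717
  Healthcare: 1.4888
  Finance: 1.8627
  Energy: 1.4857
  Services: 1.8387
  Agriculture: 1.8942
  Electronics: 1.7643
  Manufacturing: 1.7685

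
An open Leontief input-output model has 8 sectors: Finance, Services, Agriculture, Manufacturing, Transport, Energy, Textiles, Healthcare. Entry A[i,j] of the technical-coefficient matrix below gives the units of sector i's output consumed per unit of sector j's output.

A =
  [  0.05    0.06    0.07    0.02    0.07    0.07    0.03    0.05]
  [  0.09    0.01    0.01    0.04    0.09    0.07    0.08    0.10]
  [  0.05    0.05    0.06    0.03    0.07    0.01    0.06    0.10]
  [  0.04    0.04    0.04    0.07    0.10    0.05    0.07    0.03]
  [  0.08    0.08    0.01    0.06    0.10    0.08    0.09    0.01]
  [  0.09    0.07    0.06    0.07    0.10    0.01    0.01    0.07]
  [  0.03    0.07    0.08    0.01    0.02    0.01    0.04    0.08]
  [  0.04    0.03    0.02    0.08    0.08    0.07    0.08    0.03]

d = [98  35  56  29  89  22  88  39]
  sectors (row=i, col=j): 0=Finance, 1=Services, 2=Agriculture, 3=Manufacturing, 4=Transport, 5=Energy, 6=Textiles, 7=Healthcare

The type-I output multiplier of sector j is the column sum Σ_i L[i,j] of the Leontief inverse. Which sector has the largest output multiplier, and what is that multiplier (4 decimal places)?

Transport (2.1324)

Form M = I − A:
  [  0.95   -0.06   -0.07   -0.02   -0.07   -0.07   -0.03   -0.05]
  [ -0.09    0.99   -0.01   -0.04   -0.09   -0.07   -0.08   -0.10]
  [ -0.05   -0.05    0.94   -0.03   -0.07   -0.01   -0.06   -0.10]
  [ -0.04   -0.04   -0.04    0.93   -0.10   -0.05   -0.07   -0.03]
  [ -0.08   -0.08   -0.01   -0.06    0.90   -0.08   -0.09   -0.01]
  [ -0.09   -0.07   -0.06   -0.07   -0.10    0.99   -0.01   -0.07]
  [ -0.03   -0.07   -0.08   -0.01   -0.02   -0.01    0.96   -0.08]
  [ -0.04   -0.03   -0.02   -0.08   -0.08   -0.07   -0.08    0.97]
Leontief inverse L = M⁻¹:
  [  1.0974    0.1002    0.1017    0.0566    0.1315    0.1066    0.0744    0.0943]
  [  0.1406    1.0588    0.0483    0.0827    0.1581    0.1138    0.1297    0.1445]
  [  0.0936    0.0893    1.0913    0.0665    0.1290    0.0489    0.1079    0.1423]
  [  0.0873    0.0836    0.0734    1.1078    0.1628    0.0883    0.1173    0.0727]
  [  0.1370    0.1304    0.0498    0.1021    1.1726    0.1251    0.1421    0.0616]
  [  0.1421    0.1146    0.0939    0.1123    0.1715    1.0576    0.0648    0.1157]
  [  0.0647    0.0986    0.1049    0.0379    0.0660    0.0391    1.0777    0.1179]
  [  0.0856    0.0728    0.0538    0.1173    0.1409    0.1061    0.1243    1.0714]
Total output x = L · d:
  x_0 = 1.0974·98 + 0.1002·35 + 0.1017·56 + 0.0566·29 + 0.1315·89 + 0.1066·22 + 0.0744·88 + 0.0943·39 = 142.6602
  x_1 = 0.1406·98 + 1.0588·35 + 0.0483·56 + 0.0827·29 + 0.1581·89 + 0.1138·22 + 0.1297·88 + 0.1445·39 = 89.5675
  x_2 = 0.0936·98 + 0.0893·35 + 1.0913·56 + 0.0665·29 + 0.1290·89 + 0.0489·22 + 0.1079·88 + 0.1423·39 = 102.9316
  x_3 = 0.0873·98 + 0.0836·35 + 0.0734·56 + 1.1078·29 + 0.1628·89 + 0.0883·22 + 0.1173·88 + 0.0727·39 = 77.3068
  x_4 = 0.1370·98 + 0.1304·35 + 0.0498·56 + 0.1021·29 + 1.1726·89 + 0.1251·22 + 0.1421·88 + 0.0616·39 = 145.7507
  x_5 = 0.1421·98 + 0.1146·35 + 0.0939·56 + 0.1123·29 + 0.1715·89 + 1.0576·22 + 0.0648·88 + 0.1157·39 = 75.1990
  x_6 = 0.0647·98 + 0.0986·35 + 0.1049·56 + 0.0379·29 + 0.0660·89 + 0.0391·22 + 1.0777·88 + 0.1179·39 = 122.9371
  x_7 = 0.0856·98 + 0.0728·35 + 0.0538·56 + 0.1173·29 + 0.1409·89 + 0.1061·22 + 0.1243·88 + 1.0714·39 = 84.9439
Output multipliers (column sums of L):
  Finance: 1.8482
  Services: 1.7484
  Agriculture: 1.6171
  Manufacturing: 1.6832
  Transport: 2.1324
  Energy: 1.6853
  Textiles: 1.8381
  Healthcare: 1.8204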